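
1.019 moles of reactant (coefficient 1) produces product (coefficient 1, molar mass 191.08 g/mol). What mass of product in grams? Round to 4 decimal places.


Use the coefficient ratio to convert reactant moles to product moles, then multiply by the product's molar mass.
moles_P = moles_R * (coeff_P / coeff_R) = 1.019 * (1/1) = 1.019
mass_P = moles_P * M_P = 1.019 * 191.08
mass_P = 194.71052 g, rounded to 4 dp:

194.7105 g


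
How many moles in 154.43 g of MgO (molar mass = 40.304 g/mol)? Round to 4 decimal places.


n = mass / M
n = 154.43 / 40.304
n = 3.83162961 mol, rounded to 4 dp:

3.8316 mol


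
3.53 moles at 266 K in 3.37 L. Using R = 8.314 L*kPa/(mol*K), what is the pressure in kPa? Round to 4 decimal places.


PV = nRT, solve for P = nRT / V.
nRT = 3.53 * 8.314 * 266 = 7806.6797
P = 7806.6797 / 3.37
P = 2316.52216617 kPa, rounded to 4 dp:

2316.5222 kPa


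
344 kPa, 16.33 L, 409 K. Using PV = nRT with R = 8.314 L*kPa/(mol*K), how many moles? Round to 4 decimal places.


PV = nRT, solve for n = PV / (RT).
PV = 344 * 16.33 = 5617.52
RT = 8.314 * 409 = 3400.426
n = 5617.52 / 3400.426
n = 1.65200478 mol, rounded to 4 dp:

1.6520 mol


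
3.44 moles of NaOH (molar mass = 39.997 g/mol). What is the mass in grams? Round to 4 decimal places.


mass = n * M
mass = 3.44 * 39.997
mass = 137.58968 g, rounded to 4 dp:

137.5897 g


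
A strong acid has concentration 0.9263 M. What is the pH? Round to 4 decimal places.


A strong acid dissociates completely, so [H+] equals the given concentration.
pH = -log10([H+]) = -log10(0.9263)
pH = 0.03324834, rounded to 4 dp:

0.0332


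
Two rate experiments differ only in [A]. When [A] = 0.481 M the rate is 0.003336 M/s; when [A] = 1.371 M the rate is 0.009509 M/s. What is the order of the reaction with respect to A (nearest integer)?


Rate is proportional to [A]^n, so rate2/rate1 = ([A]2/[A]1)^n. Take logs to solve for n.
rate2/rate1 = 0.009509 / 0.003336 = 2.8504
[A]2/[A]1 = 1.371 / 0.481 = 2.8503
n = ln(2.8504) / ln(2.8503) = 1.0
Nearest integer order:

1


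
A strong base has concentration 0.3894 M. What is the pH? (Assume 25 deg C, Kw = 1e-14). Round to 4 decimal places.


A strong base dissociates completely, so [OH-] equals the given concentration.
pOH = -log10([OH-]) = -log10(0.3894) = 0.409604
pH = 14 - pOH = 14 - 0.409604
pH = 13.590396, rounded to 4 dp:

13.5904


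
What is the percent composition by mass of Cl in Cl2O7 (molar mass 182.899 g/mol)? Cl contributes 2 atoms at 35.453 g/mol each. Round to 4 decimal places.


pct = 100 * (n_elem * M_elem) / M_total
mass_contribution = 2 * 35.453 = 70.906 g/mol
pct = 100 * 70.906 / 182.899
pct = 38.76784455 %, rounded to 4 dp:

38.7678 %


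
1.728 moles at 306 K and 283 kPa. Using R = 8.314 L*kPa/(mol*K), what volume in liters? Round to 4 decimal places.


PV = nRT, solve for V = nRT / P.
nRT = 1.728 * 8.314 * 306 = 4396.1772
V = 4396.1772 / 283
V = 15.53419505 L, rounded to 4 dp:

15.5342 L


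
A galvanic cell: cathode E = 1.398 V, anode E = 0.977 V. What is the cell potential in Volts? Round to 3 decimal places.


Standard cell potential: E_cell = E_cathode - E_anode.
E_cell = 1.398 - (0.977)
E_cell = 0.421 V, rounded to 3 dp:

0.421 V


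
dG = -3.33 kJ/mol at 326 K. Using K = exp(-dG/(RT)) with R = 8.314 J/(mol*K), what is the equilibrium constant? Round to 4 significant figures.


dG is in kJ/mol; multiply by 1000 to match R in J/(mol*K).
RT = 8.314 * 326 = 2710.364 J/mol
exponent = -dG*1000 / (RT) = -(-3.33*1000) / 2710.364 = 1.22861726
K = exp(1.22861726)
K = 3.4165021, rounded to 4 significant figures:

3.417


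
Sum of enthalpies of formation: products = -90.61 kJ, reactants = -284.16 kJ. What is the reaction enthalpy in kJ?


dH_rxn = sum(dH_f products) - sum(dH_f reactants)
dH_rxn = -90.61 - (-284.16)
dH_rxn = 193.55 kJ:

193.55 kJ


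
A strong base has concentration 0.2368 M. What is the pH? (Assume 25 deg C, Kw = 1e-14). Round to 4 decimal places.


A strong base dissociates completely, so [OH-] equals the given concentration.
pOH = -log10([OH-]) = -log10(0.2368) = 0.625618
pH = 14 - pOH = 14 - 0.625618
pH = 13.374382, rounded to 4 dp:

13.3744


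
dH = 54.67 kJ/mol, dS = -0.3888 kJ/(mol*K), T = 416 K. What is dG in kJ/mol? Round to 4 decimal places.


Gibbs: dG = dH - T*dS (consistent units, dS already in kJ/(mol*K)).
T*dS = 416 * -0.3888 = -161.7408
dG = 54.67 - (-161.7408)
dG = 216.4108 kJ/mol, rounded to 4 dp:

216.4108 kJ/mol


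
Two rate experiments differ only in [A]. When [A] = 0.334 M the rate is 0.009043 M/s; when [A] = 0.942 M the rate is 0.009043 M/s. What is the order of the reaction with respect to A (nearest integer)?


Rate is proportional to [A]^n, so rate2/rate1 = ([A]2/[A]1)^n. Take logs to solve for n.
rate2/rate1 = 0.009043 / 0.009043 = 1.0
[A]2/[A]1 = 0.942 / 0.334 = 2.8204
n = ln(1.0) / ln(2.8204) = 0.0
Nearest integer order:

0


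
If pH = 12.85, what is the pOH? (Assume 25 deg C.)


At 25 deg C, pH + pOH = 14.
pOH = 14 - pH = 14 - 12.85
pOH = 1.15:

1.15


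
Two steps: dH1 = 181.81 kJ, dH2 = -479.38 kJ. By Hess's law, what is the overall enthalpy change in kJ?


Hess's law: enthalpy is a state function, so add the step enthalpies.
dH_total = dH1 + dH2 = 181.81 + (-479.38)
dH_total = -297.57 kJ:

-297.57 kJ


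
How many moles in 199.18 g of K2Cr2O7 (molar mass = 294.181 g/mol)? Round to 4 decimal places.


n = mass / M
n = 199.18 / 294.181
n = 0.67706616 mol, rounded to 4 dp:

0.6771 mol


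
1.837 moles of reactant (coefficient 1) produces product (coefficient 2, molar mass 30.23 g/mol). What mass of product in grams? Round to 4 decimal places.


Use the coefficient ratio to convert reactant moles to product moles, then multiply by the product's molar mass.
moles_P = moles_R * (coeff_P / coeff_R) = 1.837 * (2/1) = 3.674
mass_P = moles_P * M_P = 3.674 * 30.23
mass_P = 111.06502 g, rounded to 4 dp:

111.0650 g


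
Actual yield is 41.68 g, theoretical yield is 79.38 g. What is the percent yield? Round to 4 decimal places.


% yield = 100 * actual / theoretical
% yield = 100 * 41.68 / 79.38
% yield = 52.5069287 %, rounded to 4 dp:

52.5069 %


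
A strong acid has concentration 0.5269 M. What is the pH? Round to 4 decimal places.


A strong acid dissociates completely, so [H+] equals the given concentration.
pH = -log10([H+]) = -log10(0.5269)
pH = 0.2782718, rounded to 4 dp:

0.2783


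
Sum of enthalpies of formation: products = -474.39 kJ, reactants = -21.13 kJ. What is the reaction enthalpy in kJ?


dH_rxn = sum(dH_f products) - sum(dH_f reactants)
dH_rxn = -474.39 - (-21.13)
dH_rxn = -453.26 kJ:

-453.26 kJ


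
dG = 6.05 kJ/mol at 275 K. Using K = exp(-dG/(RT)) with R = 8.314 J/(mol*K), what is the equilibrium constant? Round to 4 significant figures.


dG is in kJ/mol; multiply by 1000 to match R in J/(mol*K).
RT = 8.314 * 275 = 2286.35 J/mol
exponent = -dG*1000 / (RT) = -(6.05*1000) / 2286.35 = -2.64613904
K = exp(-2.64613904)
K = 0.070924522, rounded to 4 significant figures:

0.07092


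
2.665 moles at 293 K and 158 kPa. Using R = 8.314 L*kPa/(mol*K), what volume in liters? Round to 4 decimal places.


PV = nRT, solve for V = nRT / P.
nRT = 2.665 * 8.314 * 293 = 6491.9453
V = 6491.9453 / 158
V = 41.08826139 L, rounded to 4 dp:

41.0883 L


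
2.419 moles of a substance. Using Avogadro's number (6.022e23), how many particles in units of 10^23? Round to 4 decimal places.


N = n * NA, then divide by 1e23 for the requested units.
N / 1e23 = n * 6.022
N / 1e23 = 2.419 * 6.022
N / 1e23 = 14.567218, rounded to 4 dp:

14.5672


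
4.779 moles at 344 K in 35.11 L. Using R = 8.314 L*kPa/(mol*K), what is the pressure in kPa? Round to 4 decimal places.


PV = nRT, solve for P = nRT / V.
nRT = 4.779 * 8.314 * 344 = 13668.0165
P = 13668.0165 / 35.11
P = 389.29127029 kPa, rounded to 4 dp:

389.2913 kPa


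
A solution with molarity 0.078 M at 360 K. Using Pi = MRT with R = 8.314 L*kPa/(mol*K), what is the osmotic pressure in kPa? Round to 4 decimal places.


Osmotic pressure (van't Hoff): Pi = M*R*T.
RT = 8.314 * 360 = 2993.04
Pi = 0.078 * 2993.04
Pi = 233.45712 kPa, rounded to 4 dp:

233.4571 kPa


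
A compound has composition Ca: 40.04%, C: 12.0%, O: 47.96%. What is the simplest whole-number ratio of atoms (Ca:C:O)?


Assume 100 g of compound, divide each mass% by atomic mass to get moles, then normalize by the smallest to get a raw atom ratio.
Moles per 100 g: Ca: 40.04/40.078 = 0.9991, C: 12.0/12.011 = 0.9991, O: 47.96/15.999 = 2.9977
Raw ratio (divide by min = 0.9991): Ca: 1.0, C: 1.0, O: 3.001
Multiply by 1 to clear fractions: Ca: 1.0 ~= 1, C: 1.0 ~= 1, O: 3.001 ~= 3
Reduce by GCD to get the simplest whole-number ratio:

1:1:3


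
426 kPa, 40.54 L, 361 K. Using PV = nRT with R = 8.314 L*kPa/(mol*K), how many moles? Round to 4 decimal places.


PV = nRT, solve for n = PV / (RT).
PV = 426 * 40.54 = 17270.04
RT = 8.314 * 361 = 3001.354
n = 17270.04 / 3001.354
n = 5.75408299 mol, rounded to 4 dp:

5.7541 mol


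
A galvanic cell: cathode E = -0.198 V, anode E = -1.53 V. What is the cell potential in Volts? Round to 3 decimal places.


Standard cell potential: E_cell = E_cathode - E_anode.
E_cell = -0.198 - (-1.53)
E_cell = 1.332 V, rounded to 3 dp:

1.332 V


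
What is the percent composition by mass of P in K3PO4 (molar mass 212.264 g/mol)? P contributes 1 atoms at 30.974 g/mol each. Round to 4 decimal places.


pct = 100 * (n_elem * M_elem) / M_total
mass_contribution = 1 * 30.974 = 30.974 g/mol
pct = 100 * 30.974 / 212.264
pct = 14.59220593 %, rounded to 4 dp:

14.5922 %


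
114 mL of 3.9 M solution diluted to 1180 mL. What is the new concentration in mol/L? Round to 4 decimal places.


Dilution: M1*V1 = M2*V2, solve for M2.
M2 = M1*V1 / V2
M2 = 3.9 * 114 / 1180
M2 = 444.6 / 1180
M2 = 0.37677966 mol/L, rounded to 4 dp:

0.3768 mol/L


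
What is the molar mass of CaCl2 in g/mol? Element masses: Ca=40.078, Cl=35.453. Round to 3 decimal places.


M = sum(count * atomic_mass) over atoms.
M = 1*40.078 + 2*35.453
M = 40.078 + 70.906
M = 110.984 g/mol, rounded to 3 dp:

110.984 g/mol


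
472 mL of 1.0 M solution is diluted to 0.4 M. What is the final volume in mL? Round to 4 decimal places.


Dilution: M1*V1 = M2*V2, solve for V2.
V2 = M1*V1 / M2
V2 = 1.0 * 472 / 0.4
V2 = 472.0 / 0.4
V2 = 1180.0 mL, rounded to 4 dp:

1180.0000 mL


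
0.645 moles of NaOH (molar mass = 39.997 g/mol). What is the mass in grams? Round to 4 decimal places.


mass = n * M
mass = 0.645 * 39.997
mass = 25.798065 g, rounded to 4 dp:

25.7981 g


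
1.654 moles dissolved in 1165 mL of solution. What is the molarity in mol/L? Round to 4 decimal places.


Convert volume to liters: V_L = V_mL / 1000.
V_L = 1165 / 1000 = 1.165 L
M = n / V_L = 1.654 / 1.165
M = 1.41974249 mol/L, rounded to 4 dp:

1.4197 mol/L


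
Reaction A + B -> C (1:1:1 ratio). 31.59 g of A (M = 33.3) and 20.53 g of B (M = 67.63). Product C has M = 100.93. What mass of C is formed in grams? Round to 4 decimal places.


Find moles of each reactant; the smaller value is the limiting reagent in a 1:1:1 reaction, so moles_C equals moles of the limiter.
n_A = mass_A / M_A = 31.59 / 33.3 = 0.948649 mol
n_B = mass_B / M_B = 20.53 / 67.63 = 0.303564 mol
Limiting reagent: B (smaller), n_limiting = 0.303564 mol
mass_C = n_limiting * M_C = 0.303564 * 100.93
mass_C = 30.63871452 g, rounded to 4 dp:

30.6387 g


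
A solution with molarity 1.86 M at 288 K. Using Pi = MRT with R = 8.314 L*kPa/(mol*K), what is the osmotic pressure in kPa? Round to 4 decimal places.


Osmotic pressure (van't Hoff): Pi = M*R*T.
RT = 8.314 * 288 = 2394.432
Pi = 1.86 * 2394.432
Pi = 4453.64352 kPa, rounded to 4 dp:

4453.6435 kPa


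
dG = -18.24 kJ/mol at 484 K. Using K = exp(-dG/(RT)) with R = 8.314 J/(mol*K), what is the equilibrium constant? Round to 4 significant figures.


dG is in kJ/mol; multiply by 1000 to match R in J/(mol*K).
RT = 8.314 * 484 = 4023.976 J/mol
exponent = -dG*1000 / (RT) = -(-18.24*1000) / 4023.976 = 4.53283022
K = exp(4.53283022)
K = 93.02146, rounded to 4 significant figures:

93.02


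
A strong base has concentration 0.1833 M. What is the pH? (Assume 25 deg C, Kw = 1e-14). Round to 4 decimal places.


A strong base dissociates completely, so [OH-] equals the given concentration.
pOH = -log10([OH-]) = -log10(0.1833) = 0.736838
pH = 14 - pOH = 14 - 0.736838
pH = 13.263162, rounded to 4 dp:

13.2632


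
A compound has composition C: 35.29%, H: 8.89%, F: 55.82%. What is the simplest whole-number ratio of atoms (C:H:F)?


Assume 100 g of compound, divide each mass% by atomic mass to get moles, then normalize by the smallest to get a raw atom ratio.
Moles per 100 g: C: 35.29/12.011 = 2.9381, H: 8.89/1.008 = 8.8194, F: 55.82/18.998 = 2.9382
Raw ratio (divide by min = 2.9381): C: 1.0, H: 3.002, F: 1.0
Multiply by 1 to clear fractions: C: 1.0 ~= 1, H: 3.002 ~= 3, F: 1.0 ~= 1
Reduce by GCD to get the simplest whole-number ratio:

1:3:1


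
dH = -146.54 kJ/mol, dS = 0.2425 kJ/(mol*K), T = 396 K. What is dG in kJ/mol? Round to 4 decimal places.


Gibbs: dG = dH - T*dS (consistent units, dS already in kJ/(mol*K)).
T*dS = 396 * 0.2425 = 96.03
dG = -146.54 - (96.03)
dG = -242.57 kJ/mol, rounded to 4 dp:

-242.5700 kJ/mol


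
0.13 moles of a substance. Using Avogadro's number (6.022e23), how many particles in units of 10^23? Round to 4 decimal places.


N = n * NA, then divide by 1e23 for the requested units.
N / 1e23 = n * 6.022
N / 1e23 = 0.13 * 6.022
N / 1e23 = 0.78286, rounded to 4 dp:

0.7829


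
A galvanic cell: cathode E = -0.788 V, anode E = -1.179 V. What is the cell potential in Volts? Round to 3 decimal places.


Standard cell potential: E_cell = E_cathode - E_anode.
E_cell = -0.788 - (-1.179)
E_cell = 0.391 V, rounded to 3 dp:

0.391 V


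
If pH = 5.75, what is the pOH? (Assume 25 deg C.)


At 25 deg C, pH + pOH = 14.
pOH = 14 - pH = 14 - 5.75
pOH = 8.25:

8.25


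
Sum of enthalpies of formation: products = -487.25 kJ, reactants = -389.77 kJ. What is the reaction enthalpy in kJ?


dH_rxn = sum(dH_f products) - sum(dH_f reactants)
dH_rxn = -487.25 - (-389.77)
dH_rxn = -97.48 kJ:

-97.48 kJ


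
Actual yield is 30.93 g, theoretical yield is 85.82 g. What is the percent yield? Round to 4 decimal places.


% yield = 100 * actual / theoretical
% yield = 100 * 30.93 / 85.82
% yield = 36.04054999 %, rounded to 4 dp:

36.0405 %


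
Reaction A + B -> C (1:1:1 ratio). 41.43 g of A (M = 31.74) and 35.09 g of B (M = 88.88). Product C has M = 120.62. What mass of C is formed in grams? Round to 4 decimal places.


Find moles of each reactant; the smaller value is the limiting reagent in a 1:1:1 reaction, so moles_C equals moles of the limiter.
n_A = mass_A / M_A = 41.43 / 31.74 = 1.305293 mol
n_B = mass_B / M_B = 35.09 / 88.88 = 0.394802 mol
Limiting reagent: B (smaller), n_limiting = 0.394802 mol
mass_C = n_limiting * M_C = 0.394802 * 120.62
mass_C = 47.62101724 g, rounded to 4 dp:

47.6210 g


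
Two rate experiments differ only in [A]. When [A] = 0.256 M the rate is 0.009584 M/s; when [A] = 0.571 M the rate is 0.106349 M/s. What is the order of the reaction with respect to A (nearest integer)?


Rate is proportional to [A]^n, so rate2/rate1 = ([A]2/[A]1)^n. Take logs to solve for n.
rate2/rate1 = 0.106349 / 0.009584 = 11.0965
[A]2/[A]1 = 0.571 / 0.256 = 2.2305
n = ln(11.0965) / ln(2.2305) = 3.0
Nearest integer order:

3


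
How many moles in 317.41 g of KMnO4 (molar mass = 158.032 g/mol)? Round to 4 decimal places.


n = mass / M
n = 317.41 / 158.032
n = 2.00851726 mol, rounded to 4 dp:

2.0085 mol


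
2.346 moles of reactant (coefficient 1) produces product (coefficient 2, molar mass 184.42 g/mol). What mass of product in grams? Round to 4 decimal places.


Use the coefficient ratio to convert reactant moles to product moles, then multiply by the product's molar mass.
moles_P = moles_R * (coeff_P / coeff_R) = 2.346 * (2/1) = 4.692
mass_P = moles_P * M_P = 4.692 * 184.42
mass_P = 865.29864 g, rounded to 4 dp:

865.2986 g


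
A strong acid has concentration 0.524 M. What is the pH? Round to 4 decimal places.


A strong acid dissociates completely, so [H+] equals the given concentration.
pH = -log10([H+]) = -log10(0.524)
pH = 0.28066871, rounded to 4 dp:

0.2807


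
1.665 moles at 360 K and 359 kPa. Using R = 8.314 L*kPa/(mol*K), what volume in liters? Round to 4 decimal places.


PV = nRT, solve for V = nRT / P.
nRT = 1.665 * 8.314 * 360 = 4983.4116
V = 4983.4116 / 359
V = 13.88136936 L, rounded to 4 dp:

13.8814 L


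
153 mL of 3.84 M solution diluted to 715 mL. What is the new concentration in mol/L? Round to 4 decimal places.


Dilution: M1*V1 = M2*V2, solve for M2.
M2 = M1*V1 / V2
M2 = 3.84 * 153 / 715
M2 = 587.52 / 715
M2 = 0.82170629 mol/L, rounded to 4 dp:

0.8217 mol/L


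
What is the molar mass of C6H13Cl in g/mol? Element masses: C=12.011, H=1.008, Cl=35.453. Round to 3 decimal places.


M = sum(count * atomic_mass) over atoms.
M = 6*12.011 + 13*1.008 + 1*35.453
M = 72.066 + 13.104 + 35.453
M = 120.623 g/mol, rounded to 3 dp:

120.623 g/mol


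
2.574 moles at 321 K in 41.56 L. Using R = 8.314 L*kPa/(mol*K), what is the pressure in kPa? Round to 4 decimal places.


PV = nRT, solve for P = nRT / V.
nRT = 2.574 * 8.314 * 321 = 6869.4758
P = 6869.4758 / 41.56
P = 165.29056304 kPa, rounded to 4 dp:

165.2906 kPa


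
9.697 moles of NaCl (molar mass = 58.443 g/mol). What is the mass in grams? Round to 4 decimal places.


mass = n * M
mass = 9.697 * 58.443
mass = 566.721771 g, rounded to 4 dp:

566.7218 g


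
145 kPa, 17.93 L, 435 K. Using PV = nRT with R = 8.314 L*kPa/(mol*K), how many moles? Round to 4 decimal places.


PV = nRT, solve for n = PV / (RT).
PV = 145 * 17.93 = 2599.85
RT = 8.314 * 435 = 3616.59
n = 2599.85 / 3616.59
n = 0.71886777 mol, rounded to 4 dp:

0.7189 mol


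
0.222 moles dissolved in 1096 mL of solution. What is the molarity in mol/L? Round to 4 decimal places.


Convert volume to liters: V_L = V_mL / 1000.
V_L = 1096 / 1000 = 1.096 L
M = n / V_L = 0.222 / 1.096
M = 0.20255474 mol/L, rounded to 4 dp:

0.2026 mol/L


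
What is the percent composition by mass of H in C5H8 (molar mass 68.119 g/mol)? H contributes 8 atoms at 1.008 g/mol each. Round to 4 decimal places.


pct = 100 * (n_elem * M_elem) / M_total
mass_contribution = 8 * 1.008 = 8.064 g/mol
pct = 100 * 8.064 / 68.119
pct = 11.83810684 %, rounded to 4 dp:

11.8381 %


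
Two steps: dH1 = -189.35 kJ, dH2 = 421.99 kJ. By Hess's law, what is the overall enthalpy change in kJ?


Hess's law: enthalpy is a state function, so add the step enthalpies.
dH_total = dH1 + dH2 = -189.35 + (421.99)
dH_total = 232.64 kJ:

232.64 kJ


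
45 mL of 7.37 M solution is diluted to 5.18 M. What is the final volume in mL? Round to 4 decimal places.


Dilution: M1*V1 = M2*V2, solve for V2.
V2 = M1*V1 / M2
V2 = 7.37 * 45 / 5.18
V2 = 331.65 / 5.18
V2 = 64.02509653 mL, rounded to 4 dp:

64.0251 mL


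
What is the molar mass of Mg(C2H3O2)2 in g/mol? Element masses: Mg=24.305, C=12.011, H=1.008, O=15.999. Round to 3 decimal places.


M = sum(count * atomic_mass) over atoms.
M = 1*24.305 + 4*12.011 + 6*1.008 + 4*15.999
M = 24.305 + 48.044 + 6.048 + 63.996
M = 142.393 g/mol, rounded to 3 dp:

142.393 g/mol


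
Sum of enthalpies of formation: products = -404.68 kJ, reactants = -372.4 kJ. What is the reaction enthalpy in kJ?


dH_rxn = sum(dH_f products) - sum(dH_f reactants)
dH_rxn = -404.68 - (-372.4)
dH_rxn = -32.28 kJ:

-32.28 kJ


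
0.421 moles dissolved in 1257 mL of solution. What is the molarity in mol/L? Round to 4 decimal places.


Convert volume to liters: V_L = V_mL / 1000.
V_L = 1257 / 1000 = 1.257 L
M = n / V_L = 0.421 / 1.257
M = 0.33492442 mol/L, rounded to 4 dp:

0.3349 mol/L


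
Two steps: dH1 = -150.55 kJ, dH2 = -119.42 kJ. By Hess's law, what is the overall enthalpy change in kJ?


Hess's law: enthalpy is a state function, so add the step enthalpies.
dH_total = dH1 + dH2 = -150.55 + (-119.42)
dH_total = -269.97 kJ:

-269.97 kJ


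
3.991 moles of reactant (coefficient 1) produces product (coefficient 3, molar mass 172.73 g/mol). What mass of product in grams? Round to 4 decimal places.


Use the coefficient ratio to convert reactant moles to product moles, then multiply by the product's molar mass.
moles_P = moles_R * (coeff_P / coeff_R) = 3.991 * (3/1) = 11.973
mass_P = moles_P * M_P = 11.973 * 172.73
mass_P = 2068.09629 g, rounded to 4 dp:

2068.0963 g


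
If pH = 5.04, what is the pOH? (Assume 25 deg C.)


At 25 deg C, pH + pOH = 14.
pOH = 14 - pH = 14 - 5.04
pOH = 8.96:

8.96


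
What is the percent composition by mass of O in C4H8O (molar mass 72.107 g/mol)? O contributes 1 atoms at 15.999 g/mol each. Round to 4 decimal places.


pct = 100 * (n_elem * M_elem) / M_total
mass_contribution = 1 * 15.999 = 15.999 g/mol
pct = 100 * 15.999 / 72.107
pct = 22.18785971 %, rounded to 4 dp:

22.1879 %


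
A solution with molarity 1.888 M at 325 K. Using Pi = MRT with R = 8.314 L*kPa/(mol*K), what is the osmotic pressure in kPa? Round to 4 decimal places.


Osmotic pressure (van't Hoff): Pi = M*R*T.
RT = 8.314 * 325 = 2702.05
Pi = 1.888 * 2702.05
Pi = 5101.4704 kPa, rounded to 4 dp:

5101.4704 kPa


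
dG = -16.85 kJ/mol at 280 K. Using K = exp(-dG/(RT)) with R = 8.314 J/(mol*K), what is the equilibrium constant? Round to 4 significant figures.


dG is in kJ/mol; multiply by 1000 to match R in J/(mol*K).
RT = 8.314 * 280 = 2327.92 J/mol
exponent = -dG*1000 / (RT) = -(-16.85*1000) / 2327.92 = 7.23822124
K = exp(7.23822124)
K = 1391.6164, rounded to 4 significant figures:

1392


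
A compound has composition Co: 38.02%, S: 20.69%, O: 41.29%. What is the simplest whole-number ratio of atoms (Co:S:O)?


Assume 100 g of compound, divide each mass% by atomic mass to get moles, then normalize by the smallest to get a raw atom ratio.
Moles per 100 g: Co: 38.02/58.933 = 0.6451, S: 20.69/32.065 = 0.6453, O: 41.29/15.999 = 2.5808
Raw ratio (divide by min = 0.6451): Co: 1.0, S: 1.0, O: 4.0
Multiply by 1 to clear fractions: Co: 1.0 ~= 1, S: 1.0 ~= 1, O: 4.0 ~= 4
Reduce by GCD to get the simplest whole-number ratio:

1:1:4


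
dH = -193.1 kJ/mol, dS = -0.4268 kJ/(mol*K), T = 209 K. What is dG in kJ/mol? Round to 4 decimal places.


Gibbs: dG = dH - T*dS (consistent units, dS already in kJ/(mol*K)).
T*dS = 209 * -0.4268 = -89.2012
dG = -193.1 - (-89.2012)
dG = -103.8988 kJ/mol, rounded to 4 dp:

-103.8988 kJ/mol


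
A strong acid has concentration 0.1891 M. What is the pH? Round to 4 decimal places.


A strong acid dissociates completely, so [H+] equals the given concentration.
pH = -log10([H+]) = -log10(0.1891)
pH = 0.72330847, rounded to 4 dp:

0.7233


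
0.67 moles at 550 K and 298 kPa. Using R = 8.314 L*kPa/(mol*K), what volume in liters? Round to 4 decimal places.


PV = nRT, solve for V = nRT / P.
nRT = 0.67 * 8.314 * 550 = 3063.709
V = 3063.709 / 298
V = 10.28090268 L, rounded to 4 dp:

10.2809 L


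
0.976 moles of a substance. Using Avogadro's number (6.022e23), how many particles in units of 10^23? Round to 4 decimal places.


N = n * NA, then divide by 1e23 for the requested units.
N / 1e23 = n * 6.022
N / 1e23 = 0.976 * 6.022
N / 1e23 = 5.877472, rounded to 4 dp:

5.8775


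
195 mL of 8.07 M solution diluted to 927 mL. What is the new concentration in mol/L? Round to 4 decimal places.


Dilution: M1*V1 = M2*V2, solve for M2.
M2 = M1*V1 / V2
M2 = 8.07 * 195 / 927
M2 = 1573.65 / 927
M2 = 1.69757282 mol/L, rounded to 4 dp:

1.6976 mol/L


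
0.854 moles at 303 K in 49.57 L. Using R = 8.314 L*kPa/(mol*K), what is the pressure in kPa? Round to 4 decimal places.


PV = nRT, solve for P = nRT / V.
nRT = 0.854 * 8.314 * 303 = 2151.3473
P = 2151.3473 / 49.57
P = 43.40018761 kPa, rounded to 4 dp:

43.4002 kPa


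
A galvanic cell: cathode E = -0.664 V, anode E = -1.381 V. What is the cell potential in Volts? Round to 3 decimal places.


Standard cell potential: E_cell = E_cathode - E_anode.
E_cell = -0.664 - (-1.381)
E_cell = 0.717 V, rounded to 3 dp:

0.717 V


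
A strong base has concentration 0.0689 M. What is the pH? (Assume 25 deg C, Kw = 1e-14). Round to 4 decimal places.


A strong base dissociates completely, so [OH-] equals the given concentration.
pOH = -log10([OH-]) = -log10(0.0689) = 1.161781
pH = 14 - pOH = 14 - 1.161781
pH = 12.838219, rounded to 4 dp:

12.8382


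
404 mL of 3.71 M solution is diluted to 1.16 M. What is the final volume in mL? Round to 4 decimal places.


Dilution: M1*V1 = M2*V2, solve for V2.
V2 = M1*V1 / M2
V2 = 3.71 * 404 / 1.16
V2 = 1498.84 / 1.16
V2 = 1292.10344828 mL, rounded to 4 dp:

1292.1034 mL


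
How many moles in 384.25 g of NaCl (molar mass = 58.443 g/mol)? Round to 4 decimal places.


n = mass / M
n = 384.25 / 58.443
n = 6.57478227 mol, rounded to 4 dp:

6.5748 mol


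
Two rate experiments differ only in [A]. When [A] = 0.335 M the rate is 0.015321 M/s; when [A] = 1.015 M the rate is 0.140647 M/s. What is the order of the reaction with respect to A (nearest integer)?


Rate is proportional to [A]^n, so rate2/rate1 = ([A]2/[A]1)^n. Take logs to solve for n.
rate2/rate1 = 0.140647 / 0.015321 = 9.18
[A]2/[A]1 = 1.015 / 0.335 = 3.0299
n = ln(9.18) / ln(3.0299) = 2.0
Nearest integer order:

2


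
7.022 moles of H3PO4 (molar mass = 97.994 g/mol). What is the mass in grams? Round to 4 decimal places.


mass = n * M
mass = 7.022 * 97.994
mass = 688.113868 g, rounded to 4 dp:

688.1139 g


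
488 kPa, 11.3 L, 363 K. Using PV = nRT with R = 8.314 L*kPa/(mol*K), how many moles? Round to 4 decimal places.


PV = nRT, solve for n = PV / (RT).
PV = 488 * 11.3 = 5514.4
RT = 8.314 * 363 = 3017.982
n = 5514.4 / 3017.982
n = 1.82718121 mol, rounded to 4 dp:

1.8272 mol


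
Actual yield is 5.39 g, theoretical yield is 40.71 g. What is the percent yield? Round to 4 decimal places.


% yield = 100 * actual / theoretical
% yield = 100 * 5.39 / 40.71
% yield = 13.23999017 %, rounded to 4 dp:

13.2400 %


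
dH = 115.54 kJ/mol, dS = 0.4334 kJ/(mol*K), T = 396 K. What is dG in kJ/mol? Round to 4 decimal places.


Gibbs: dG = dH - T*dS (consistent units, dS already in kJ/(mol*K)).
T*dS = 396 * 0.4334 = 171.6264
dG = 115.54 - (171.6264)
dG = -56.0864 kJ/mol, rounded to 4 dp:

-56.0864 kJ/mol


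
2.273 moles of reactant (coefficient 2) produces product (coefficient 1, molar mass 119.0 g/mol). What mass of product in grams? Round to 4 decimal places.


Use the coefficient ratio to convert reactant moles to product moles, then multiply by the product's molar mass.
moles_P = moles_R * (coeff_P / coeff_R) = 2.273 * (1/2) = 1.1365
mass_P = moles_P * M_P = 1.1365 * 119.0
mass_P = 135.2435 g, rounded to 4 dp:

135.2435 g


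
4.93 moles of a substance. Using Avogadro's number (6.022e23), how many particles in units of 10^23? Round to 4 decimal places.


N = n * NA, then divide by 1e23 for the requested units.
N / 1e23 = n * 6.022
N / 1e23 = 4.93 * 6.022
N / 1e23 = 29.68846, rounded to 4 dp:

29.6885


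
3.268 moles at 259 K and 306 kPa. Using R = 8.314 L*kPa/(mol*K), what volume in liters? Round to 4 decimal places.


PV = nRT, solve for V = nRT / P.
nRT = 3.268 * 8.314 * 259 = 7037.0694
V = 7037.0694 / 306
V = 22.99695882 L, rounded to 4 dp:

22.9970 L


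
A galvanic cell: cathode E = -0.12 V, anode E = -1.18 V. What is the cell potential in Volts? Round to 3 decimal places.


Standard cell potential: E_cell = E_cathode - E_anode.
E_cell = -0.12 - (-1.18)
E_cell = 1.06 V, rounded to 3 dp:

1.060 V


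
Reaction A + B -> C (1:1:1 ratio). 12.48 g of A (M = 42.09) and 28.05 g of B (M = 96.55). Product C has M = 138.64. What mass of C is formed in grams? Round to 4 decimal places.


Find moles of each reactant; the smaller value is the limiting reagent in a 1:1:1 reaction, so moles_C equals moles of the limiter.
n_A = mass_A / M_A = 12.48 / 42.09 = 0.296507 mol
n_B = mass_B / M_B = 28.05 / 96.55 = 0.290523 mol
Limiting reagent: B (smaller), n_limiting = 0.290523 mol
mass_C = n_limiting * M_C = 0.290523 * 138.64
mass_C = 40.27810872 g, rounded to 4 dp:

40.2781 g


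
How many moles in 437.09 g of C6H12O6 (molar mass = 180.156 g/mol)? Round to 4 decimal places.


n = mass / M
n = 437.09 / 180.156
n = 2.42617509 mol, rounded to 4 dp:

2.4262 mol


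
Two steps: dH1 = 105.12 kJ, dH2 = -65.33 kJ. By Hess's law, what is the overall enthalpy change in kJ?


Hess's law: enthalpy is a state function, so add the step enthalpies.
dH_total = dH1 + dH2 = 105.12 + (-65.33)
dH_total = 39.79 kJ:

39.79 kJ


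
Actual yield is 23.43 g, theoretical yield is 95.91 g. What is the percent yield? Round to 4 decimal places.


% yield = 100 * actual / theoretical
% yield = 100 * 23.43 / 95.91
% yield = 24.42915233 %, rounded to 4 dp:

24.4292 %


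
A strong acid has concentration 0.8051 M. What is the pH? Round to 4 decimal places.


A strong acid dissociates completely, so [H+] equals the given concentration.
pH = -log10([H+]) = -log10(0.8051)
pH = 0.09415017, rounded to 4 dp:

0.0942


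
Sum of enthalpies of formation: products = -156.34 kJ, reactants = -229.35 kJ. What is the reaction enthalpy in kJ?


dH_rxn = sum(dH_f products) - sum(dH_f reactants)
dH_rxn = -156.34 - (-229.35)
dH_rxn = 73.01 kJ:

73.01 kJ


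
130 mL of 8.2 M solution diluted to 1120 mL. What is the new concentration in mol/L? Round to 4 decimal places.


Dilution: M1*V1 = M2*V2, solve for M2.
M2 = M1*V1 / V2
M2 = 8.2 * 130 / 1120
M2 = 1066.0 / 1120
M2 = 0.95178571 mol/L, rounded to 4 dp:

0.9518 mol/L


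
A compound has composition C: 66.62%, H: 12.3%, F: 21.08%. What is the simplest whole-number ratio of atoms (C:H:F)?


Assume 100 g of compound, divide each mass% by atomic mass to get moles, then normalize by the smallest to get a raw atom ratio.
Moles per 100 g: C: 66.62/12.011 = 5.5466, H: 12.3/1.008 = 12.2024, F: 21.08/18.998 = 1.1096
Raw ratio (divide by min = 1.1096): C: 4.999, H: 10.997, F: 1.0
Multiply by 1 to clear fractions: C: 4.999 ~= 5, H: 10.997 ~= 11, F: 1.0 ~= 1
Reduce by GCD to get the simplest whole-number ratio:

5:11:1


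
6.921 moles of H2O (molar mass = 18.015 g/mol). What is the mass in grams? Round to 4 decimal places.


mass = n * M
mass = 6.921 * 18.015
mass = 124.681815 g, rounded to 4 dp:

124.6818 g


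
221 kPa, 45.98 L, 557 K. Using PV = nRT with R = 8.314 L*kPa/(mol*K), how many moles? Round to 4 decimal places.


PV = nRT, solve for n = PV / (RT).
PV = 221 * 45.98 = 10161.58
RT = 8.314 * 557 = 4630.898
n = 10161.58 / 4630.898
n = 2.19430011 mol, rounded to 4 dp:

2.1943 mol


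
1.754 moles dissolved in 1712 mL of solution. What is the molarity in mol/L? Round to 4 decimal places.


Convert volume to liters: V_L = V_mL / 1000.
V_L = 1712 / 1000 = 1.712 L
M = n / V_L = 1.754 / 1.712
M = 1.02453271 mol/L, rounded to 4 dp:

1.0245 mol/L


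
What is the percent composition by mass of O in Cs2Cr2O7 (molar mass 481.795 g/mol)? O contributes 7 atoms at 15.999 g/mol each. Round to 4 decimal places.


pct = 100 * (n_elem * M_elem) / M_total
mass_contribution = 7 * 15.999 = 111.993 g/mol
pct = 100 * 111.993 / 481.795
pct = 23.24494858 %, rounded to 4 dp:

23.2449 %


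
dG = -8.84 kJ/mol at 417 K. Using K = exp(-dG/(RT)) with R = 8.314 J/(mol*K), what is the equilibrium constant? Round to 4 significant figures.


dG is in kJ/mol; multiply by 1000 to match R in J/(mol*K).
RT = 8.314 * 417 = 3466.938 J/mol
exponent = -dG*1000 / (RT) = -(-8.84*1000) / 3466.938 = 2.54980043
K = exp(2.54980043)
K = 12.804548, rounded to 4 significant figures:

12.80


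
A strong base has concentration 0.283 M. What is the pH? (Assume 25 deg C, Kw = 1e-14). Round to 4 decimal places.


A strong base dissociates completely, so [OH-] equals the given concentration.
pOH = -log10([OH-]) = -log10(0.283) = 0.548214
pH = 14 - pOH = 14 - 0.548214
pH = 13.451786, rounded to 4 dp:

13.4518


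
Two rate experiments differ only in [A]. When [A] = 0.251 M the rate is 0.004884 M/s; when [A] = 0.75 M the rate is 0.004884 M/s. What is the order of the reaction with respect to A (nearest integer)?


Rate is proportional to [A]^n, so rate2/rate1 = ([A]2/[A]1)^n. Take logs to solve for n.
rate2/rate1 = 0.004884 / 0.004884 = 1.0
[A]2/[A]1 = 0.75 / 0.251 = 2.988
n = ln(1.0) / ln(2.988) = 0.0
Nearest integer order:

0


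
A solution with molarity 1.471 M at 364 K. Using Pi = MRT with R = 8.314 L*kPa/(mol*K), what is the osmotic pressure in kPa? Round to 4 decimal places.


Osmotic pressure (van't Hoff): Pi = M*R*T.
RT = 8.314 * 364 = 3026.296
Pi = 1.471 * 3026.296
Pi = 4451.681416 kPa, rounded to 4 dp:

4451.6814 kPa


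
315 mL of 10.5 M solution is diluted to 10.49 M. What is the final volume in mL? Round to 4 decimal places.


Dilution: M1*V1 = M2*V2, solve for V2.
V2 = M1*V1 / M2
V2 = 10.5 * 315 / 10.49
V2 = 3307.5 / 10.49
V2 = 315.30028599 mL, rounded to 4 dp:

315.3003 mL


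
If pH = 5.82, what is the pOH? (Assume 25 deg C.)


At 25 deg C, pH + pOH = 14.
pOH = 14 - pH = 14 - 5.82
pOH = 8.18:

8.18


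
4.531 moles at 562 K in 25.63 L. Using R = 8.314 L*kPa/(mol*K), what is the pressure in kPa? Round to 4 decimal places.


PV = nRT, solve for P = nRT / V.
nRT = 4.531 * 8.314 * 562 = 21170.9525
P = 21170.9525 / 25.63
P = 826.0223371 kPa, rounded to 4 dp:

826.0223 kPa


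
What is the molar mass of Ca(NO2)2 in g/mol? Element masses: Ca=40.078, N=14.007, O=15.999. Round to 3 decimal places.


M = sum(count * atomic_mass) over atoms.
M = 1*40.078 + 2*14.007 + 4*15.999
M = 40.078 + 28.014 + 63.996
M = 132.088 g/mol, rounded to 3 dp:

132.088 g/mol


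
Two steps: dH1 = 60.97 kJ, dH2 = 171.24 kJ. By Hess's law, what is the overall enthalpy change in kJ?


Hess's law: enthalpy is a state function, so add the step enthalpies.
dH_total = dH1 + dH2 = 60.97 + (171.24)
dH_total = 232.21 kJ:

232.21 kJ


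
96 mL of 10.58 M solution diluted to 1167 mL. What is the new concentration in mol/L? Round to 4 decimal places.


Dilution: M1*V1 = M2*V2, solve for M2.
M2 = M1*V1 / V2
M2 = 10.58 * 96 / 1167
M2 = 1015.68 / 1167
M2 = 0.87033419 mol/L, rounded to 4 dp:

0.8703 mol/L


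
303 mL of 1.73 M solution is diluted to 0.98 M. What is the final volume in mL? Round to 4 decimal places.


Dilution: M1*V1 = M2*V2, solve for V2.
V2 = M1*V1 / M2
V2 = 1.73 * 303 / 0.98
V2 = 524.19 / 0.98
V2 = 534.8877551 mL, rounded to 4 dp:

534.8878 mL


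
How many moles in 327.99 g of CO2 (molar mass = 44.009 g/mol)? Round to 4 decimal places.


n = mass / M
n = 327.99 / 44.009
n = 7.45279375 mol, rounded to 4 dp:

7.4528 mol


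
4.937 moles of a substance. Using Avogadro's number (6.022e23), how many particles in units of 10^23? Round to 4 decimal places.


N = n * NA, then divide by 1e23 for the requested units.
N / 1e23 = n * 6.022
N / 1e23 = 4.937 * 6.022
N / 1e23 = 29.730614, rounded to 4 dp:

29.7306


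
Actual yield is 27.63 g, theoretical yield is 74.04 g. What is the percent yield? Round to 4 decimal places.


% yield = 100 * actual / theoretical
% yield = 100 * 27.63 / 74.04
% yield = 37.31766613 %, rounded to 4 dp:

37.3177 %


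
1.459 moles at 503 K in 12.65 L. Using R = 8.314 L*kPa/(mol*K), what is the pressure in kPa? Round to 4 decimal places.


PV = nRT, solve for P = nRT / V.
nRT = 1.459 * 8.314 * 503 = 6101.4534
P = 6101.4534 / 12.65
P = 482.32833202 kPa, rounded to 4 dp:

482.3283 kPa


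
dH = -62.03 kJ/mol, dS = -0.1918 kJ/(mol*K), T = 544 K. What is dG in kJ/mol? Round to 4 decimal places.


Gibbs: dG = dH - T*dS (consistent units, dS already in kJ/(mol*K)).
T*dS = 544 * -0.1918 = -104.3392
dG = -62.03 - (-104.3392)
dG = 42.3092 kJ/mol, rounded to 4 dp:

42.3092 kJ/mol


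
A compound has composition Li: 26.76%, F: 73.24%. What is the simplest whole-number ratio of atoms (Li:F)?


Assume 100 g of compound, divide each mass% by atomic mass to get moles, then normalize by the smallest to get a raw atom ratio.
Moles per 100 g: Li: 26.76/6.941 = 3.8554, F: 73.24/18.998 = 3.8551
Raw ratio (divide by min = 3.8551): Li: 1.0, F: 1.0
Multiply by 1 to clear fractions: Li: 1.0 ~= 1, F: 1.0 ~= 1
Reduce by GCD to get the simplest whole-number ratio:

1:1


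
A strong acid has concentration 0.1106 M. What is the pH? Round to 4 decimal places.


A strong acid dissociates completely, so [H+] equals the given concentration.
pH = -log10([H+]) = -log10(0.1106)
pH = 0.95624487, rounded to 4 dp:

0.9562


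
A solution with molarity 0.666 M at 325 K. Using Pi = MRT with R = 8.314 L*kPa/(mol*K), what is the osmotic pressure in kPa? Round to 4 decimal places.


Osmotic pressure (van't Hoff): Pi = M*R*T.
RT = 8.314 * 325 = 2702.05
Pi = 0.666 * 2702.05
Pi = 1799.5653 kPa, rounded to 4 dp:

1799.5653 kPa


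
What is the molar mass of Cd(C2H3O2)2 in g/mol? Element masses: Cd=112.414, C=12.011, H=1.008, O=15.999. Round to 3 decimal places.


M = sum(count * atomic_mass) over atoms.
M = 1*112.414 + 4*12.011 + 6*1.008 + 4*15.999
M = 112.414 + 48.044 + 6.048 + 63.996
M = 230.502 g/mol, rounded to 3 dp:

230.502 g/mol


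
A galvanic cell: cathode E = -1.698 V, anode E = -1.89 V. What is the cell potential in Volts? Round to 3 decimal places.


Standard cell potential: E_cell = E_cathode - E_anode.
E_cell = -1.698 - (-1.89)
E_cell = 0.192 V, rounded to 3 dp:

0.192 V


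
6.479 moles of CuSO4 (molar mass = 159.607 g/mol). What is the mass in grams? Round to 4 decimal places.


mass = n * M
mass = 6.479 * 159.607
mass = 1034.093753 g, rounded to 4 dp:

1034.0938 g


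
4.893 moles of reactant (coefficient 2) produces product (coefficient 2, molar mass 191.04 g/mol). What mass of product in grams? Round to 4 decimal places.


Use the coefficient ratio to convert reactant moles to product moles, then multiply by the product's molar mass.
moles_P = moles_R * (coeff_P / coeff_R) = 4.893 * (2/2) = 4.893
mass_P = moles_P * M_P = 4.893 * 191.04
mass_P = 934.75872 g, rounded to 4 dp:

934.7587 g


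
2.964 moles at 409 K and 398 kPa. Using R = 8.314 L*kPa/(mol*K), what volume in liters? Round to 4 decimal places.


PV = nRT, solve for V = nRT / P.
nRT = 2.964 * 8.314 * 409 = 10078.8627
V = 10078.8627 / 398
V = 25.32377563 L, rounded to 4 dp:

25.3238 L


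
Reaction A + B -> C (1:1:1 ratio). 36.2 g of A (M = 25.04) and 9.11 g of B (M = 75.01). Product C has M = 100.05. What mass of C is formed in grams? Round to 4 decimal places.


Find moles of each reactant; the smaller value is the limiting reagent in a 1:1:1 reaction, so moles_C equals moles of the limiter.
n_A = mass_A / M_A = 36.2 / 25.04 = 1.445687 mol
n_B = mass_B / M_B = 9.11 / 75.01 = 0.12145 mol
Limiting reagent: B (smaller), n_limiting = 0.12145 mol
mass_C = n_limiting * M_C = 0.12145 * 100.05
mass_C = 12.1510725 g, rounded to 4 dp:

12.1511 g


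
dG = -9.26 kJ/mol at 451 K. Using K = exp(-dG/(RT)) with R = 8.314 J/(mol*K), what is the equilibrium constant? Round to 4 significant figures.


dG is in kJ/mol; multiply by 1000 to match R in J/(mol*K).
RT = 8.314 * 451 = 3749.614 J/mol
exponent = -dG*1000 / (RT) = -(-9.26*1000) / 3749.614 = 2.46958754
K = exp(2.46958754)
K = 11.817572, rounded to 4 significant figures:

11.82


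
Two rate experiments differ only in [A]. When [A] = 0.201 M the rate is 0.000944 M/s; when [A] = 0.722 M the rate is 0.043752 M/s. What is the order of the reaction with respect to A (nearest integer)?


Rate is proportional to [A]^n, so rate2/rate1 = ([A]2/[A]1)^n. Take logs to solve for n.
rate2/rate1 = 0.043752 / 0.000944 = 46.3475
[A]2/[A]1 = 0.722 / 0.201 = 3.592
n = ln(46.3475) / ln(3.592) = 3.0
Nearest integer order:

3


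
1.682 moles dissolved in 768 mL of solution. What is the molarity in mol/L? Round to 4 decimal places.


Convert volume to liters: V_L = V_mL / 1000.
V_L = 768 / 1000 = 0.768 L
M = n / V_L = 1.682 / 0.768
M = 2.19010417 mol/L, rounded to 4 dp:

2.1901 mol/L
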